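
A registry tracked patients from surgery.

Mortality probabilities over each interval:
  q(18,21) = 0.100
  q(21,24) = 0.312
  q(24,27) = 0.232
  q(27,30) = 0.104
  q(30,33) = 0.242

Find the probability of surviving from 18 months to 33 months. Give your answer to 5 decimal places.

Survival from 18 to 33 is the product of surviving each interval: (1 − 0.100) × (1 − 0.312) × (1 − 0.232) × (1 − 0.104) × (1 − 0.242).
= 0.900 × 0.688 × 0.768 × 0.896 × 0.758 = 0.322975.

0.32298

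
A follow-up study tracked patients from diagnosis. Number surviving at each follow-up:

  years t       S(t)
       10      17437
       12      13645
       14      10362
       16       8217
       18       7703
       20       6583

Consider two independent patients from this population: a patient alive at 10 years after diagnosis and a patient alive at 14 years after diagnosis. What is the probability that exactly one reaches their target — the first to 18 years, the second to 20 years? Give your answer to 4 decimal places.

p₁ = S(18)/S(10) = 7703/17437 = 0.441762; p₂ = S(20)/S(14) = 6583/10362 = 0.635302.
P(exactly one) = p₁(1−p₂) + (1−p₁)p₂ = 0.161110 + 0.354650 = 0.515759.

0.5158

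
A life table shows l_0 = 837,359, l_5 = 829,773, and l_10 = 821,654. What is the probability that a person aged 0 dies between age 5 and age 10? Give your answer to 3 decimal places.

This is the probability of reaching 5 but not 10, conditional on being alive at 0: (l_5 − l_10) / l_0.
= (829,773 − 821,654) / 837,359 = 8,119 / 837,359 = 0.009696.

0.010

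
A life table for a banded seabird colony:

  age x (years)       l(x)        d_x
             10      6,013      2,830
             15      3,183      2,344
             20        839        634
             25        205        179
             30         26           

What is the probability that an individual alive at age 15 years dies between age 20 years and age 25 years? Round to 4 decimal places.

0.1992

This is the probability of reaching 20 but not 25, conditional on being alive at 15: (l(20) − l(25)) / l(15).
= (839 − 205) / 3,183 = 634 / 3,183 = 0.199183.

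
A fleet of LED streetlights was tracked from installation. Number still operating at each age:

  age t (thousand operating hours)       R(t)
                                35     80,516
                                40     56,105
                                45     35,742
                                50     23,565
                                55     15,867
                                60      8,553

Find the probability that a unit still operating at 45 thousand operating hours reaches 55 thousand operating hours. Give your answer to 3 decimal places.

The conditional survival probability is R(55)/R(45) = 15,867/35,742 = 0.443932.

0.444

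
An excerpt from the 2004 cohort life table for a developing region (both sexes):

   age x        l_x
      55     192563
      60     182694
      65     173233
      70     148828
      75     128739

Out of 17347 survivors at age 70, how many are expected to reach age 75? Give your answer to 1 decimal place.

15005.5

The relevant probability is 128739/148828 = 0.865019.
Expected number = 17347 × 0.865019 = 15005.5.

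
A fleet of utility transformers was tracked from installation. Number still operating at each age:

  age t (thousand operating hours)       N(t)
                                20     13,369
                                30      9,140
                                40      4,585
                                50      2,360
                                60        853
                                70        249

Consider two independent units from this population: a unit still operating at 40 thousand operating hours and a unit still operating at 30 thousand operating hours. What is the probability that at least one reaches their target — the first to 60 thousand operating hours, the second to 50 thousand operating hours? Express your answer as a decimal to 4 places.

0.3962

p₁ = N(60)/N(40) = 853/4,585 = 0.186041; p₂ = N(50)/N(30) = 2,360/9,140 = 0.258206.
P(at least one) = 1 − (1−p₁)(1−p₂) = 1 − 0.813959 × 0.741794 = 0.396210.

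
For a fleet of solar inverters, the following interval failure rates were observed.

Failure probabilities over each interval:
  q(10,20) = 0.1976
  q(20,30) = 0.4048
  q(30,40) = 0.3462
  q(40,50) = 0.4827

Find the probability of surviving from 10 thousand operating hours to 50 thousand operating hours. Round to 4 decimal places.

The overall survival probability is (1 − 0.1976) × (1 − 0.4048) × (1 − 0.3462) × (1 − 0.4827).
= 0.8024 × 0.5952 × 0.6538 × 0.5173 = 0.161526.

0.1615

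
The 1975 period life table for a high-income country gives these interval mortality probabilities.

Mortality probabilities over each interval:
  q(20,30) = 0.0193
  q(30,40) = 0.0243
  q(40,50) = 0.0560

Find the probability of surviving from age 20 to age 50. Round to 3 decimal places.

0.903

Chaining the interval survival probabilities: (1 − 0.0193) × (1 − 0.0243) × (1 − 0.0560).
= 0.9807 × 0.9757 × 0.9440 = 0.903284.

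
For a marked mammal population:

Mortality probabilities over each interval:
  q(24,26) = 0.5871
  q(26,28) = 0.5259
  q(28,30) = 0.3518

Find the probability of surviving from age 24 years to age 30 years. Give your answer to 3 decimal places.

P(survive 24→30) = (1 − 0.5871) × (1 − 0.5259) × (1 − 0.3518).
= 0.4129 × 0.4741 × 0.6482 = 0.126889.

0.127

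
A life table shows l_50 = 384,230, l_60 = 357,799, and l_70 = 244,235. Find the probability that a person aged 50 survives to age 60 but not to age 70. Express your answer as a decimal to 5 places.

0.29556

We want 10|10q50 = (l_60 − l_70)/l_50.
This is the probability of reaching 60 but not 70, conditional on being alive at 50: (l_60 − l_70) / l_50.
= (357,799 − 244,235) / 384,230 = 113,564 / 384,230 = 0.295563.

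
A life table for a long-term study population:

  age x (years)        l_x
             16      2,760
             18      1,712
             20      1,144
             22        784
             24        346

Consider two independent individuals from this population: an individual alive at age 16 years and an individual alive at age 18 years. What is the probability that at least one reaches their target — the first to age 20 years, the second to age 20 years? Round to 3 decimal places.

0.806

p₁ = l_20/l_16 = 1,144/2,760 = 0.414493; p₂ = l_20/l_18 = 1,144/1,712 = 0.668224.
P(at least one) = 1 − (1−p₁)(1−p₂) = 1 − 0.585507 × 0.331776 = 0.805743.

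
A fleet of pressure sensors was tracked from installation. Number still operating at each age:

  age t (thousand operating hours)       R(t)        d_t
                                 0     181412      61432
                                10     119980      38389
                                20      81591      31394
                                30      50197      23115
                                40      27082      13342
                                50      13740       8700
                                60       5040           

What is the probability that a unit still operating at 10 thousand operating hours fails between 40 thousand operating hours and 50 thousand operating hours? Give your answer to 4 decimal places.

0.1112

This is the probability of reaching 40 but not 50, conditional on being operational at 10: (R(40) − R(50)) / R(10).
= (27082 − 13740) / 119980 = 13342 / 119980 = 0.111202.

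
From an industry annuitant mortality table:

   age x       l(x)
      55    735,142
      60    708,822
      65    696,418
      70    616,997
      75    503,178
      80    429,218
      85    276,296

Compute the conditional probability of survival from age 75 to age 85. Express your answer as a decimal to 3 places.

The conditional survival probability is l(85)/l(75) = 276,296/503,178 = 0.549102.

0.549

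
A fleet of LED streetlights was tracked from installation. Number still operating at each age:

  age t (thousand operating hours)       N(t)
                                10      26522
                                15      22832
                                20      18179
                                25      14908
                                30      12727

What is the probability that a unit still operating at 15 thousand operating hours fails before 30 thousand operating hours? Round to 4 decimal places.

0.4426

P(fail before 30 | operational at 15) = 1 − N(30)/N(15) = 1 − 12727/22832 = (10105)/22832 = 0.442581.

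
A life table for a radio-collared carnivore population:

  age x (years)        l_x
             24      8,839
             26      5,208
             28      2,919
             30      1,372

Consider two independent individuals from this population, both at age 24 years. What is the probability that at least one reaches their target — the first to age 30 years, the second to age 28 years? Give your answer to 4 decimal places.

p₁ = l_30/l_24 = 1,372/8,839 = 0.155221; p₂ = l_28/l_24 = 2,919/8,839 = 0.330241.
P(at least one) = 1 − (1−p₁)(1−p₂) = 1 − 0.844779 × 0.669759 = 0.434202.

0.4342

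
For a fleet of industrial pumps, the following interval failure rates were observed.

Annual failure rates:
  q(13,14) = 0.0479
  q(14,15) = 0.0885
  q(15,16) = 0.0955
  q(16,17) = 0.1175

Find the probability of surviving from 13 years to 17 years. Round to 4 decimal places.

0.6927

Chaining the interval survival probabilities: (1 − 0.0479) × (1 − 0.0885) × (1 − 0.0955) × (1 − 0.1175).
= 0.9521 × 0.9115 × 0.9045 × 0.8825 = 0.692728.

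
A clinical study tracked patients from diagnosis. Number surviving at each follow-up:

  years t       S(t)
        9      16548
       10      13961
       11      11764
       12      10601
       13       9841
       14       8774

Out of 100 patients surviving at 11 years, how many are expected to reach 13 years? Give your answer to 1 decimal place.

The relevant probability is 9841/11764 = 0.836535.
Expected number = 100 × 0.836535 = 83.7.

83.7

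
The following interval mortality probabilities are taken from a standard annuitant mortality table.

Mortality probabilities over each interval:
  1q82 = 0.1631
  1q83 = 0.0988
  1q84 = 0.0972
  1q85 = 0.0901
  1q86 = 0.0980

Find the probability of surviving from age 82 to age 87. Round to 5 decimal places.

0.55884

The overall survival probability is (1 − 0.1631) × (1 − 0.0988) × (1 − 0.0972) × (1 − 0.0901) × (1 − 0.0980).
= 0.8369 × 0.9012 × 0.9028 × 0.9099 × 0.9020 = 0.558839.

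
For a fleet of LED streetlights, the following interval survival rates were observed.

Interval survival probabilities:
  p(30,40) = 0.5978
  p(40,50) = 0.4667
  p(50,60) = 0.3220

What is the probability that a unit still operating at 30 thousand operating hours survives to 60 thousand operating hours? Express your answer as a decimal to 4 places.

Survival from 30 to 60 is the product of surviving each interval: 0.5978 × 0.4667 × 0.3220.
= 0.089836.

0.0898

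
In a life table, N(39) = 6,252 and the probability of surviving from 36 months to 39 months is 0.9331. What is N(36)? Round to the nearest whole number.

N(36) = N(39) / p = 6,252 / 0.9331 = 6700.

6700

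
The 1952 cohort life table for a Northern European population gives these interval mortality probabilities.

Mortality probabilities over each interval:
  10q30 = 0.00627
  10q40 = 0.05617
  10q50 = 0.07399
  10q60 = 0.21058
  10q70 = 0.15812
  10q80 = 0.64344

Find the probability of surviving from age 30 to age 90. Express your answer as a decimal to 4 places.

0.2058

The overall survival probability is (1 − 0.00627) × (1 − 0.05617) × (1 − 0.07399) × (1 − 0.21058) × (1 − 0.15812) × (1 − 0.64344).
= 0.99373 × 0.94383 × 0.92601 × 0.78942 × 0.84188 × 0.35656 = 0.205811.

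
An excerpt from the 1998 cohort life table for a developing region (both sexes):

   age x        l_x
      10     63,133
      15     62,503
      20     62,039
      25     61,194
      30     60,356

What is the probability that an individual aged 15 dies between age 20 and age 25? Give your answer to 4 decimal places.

We want 5|5q15 = (l_20 − l_25)/l_15.
This is the probability of reaching 20 but not 25, conditional on being alive at 15: (l_20 − l_25) / l_15.
= (62,039 − 61,194) / 62,503 = 845 / 62,503 = 0.013519.

0.0135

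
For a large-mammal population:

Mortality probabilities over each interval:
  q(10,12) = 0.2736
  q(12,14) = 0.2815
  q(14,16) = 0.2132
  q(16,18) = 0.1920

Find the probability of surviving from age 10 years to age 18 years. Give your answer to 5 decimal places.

0.33180

Survival from 10 to 18 is the product of surviving each interval: (1 − 0.2736) × (1 − 0.2815) × (1 − 0.2132) × (1 − 0.1920).
= 0.7264 × 0.7185 × 0.7868 × 0.8080 = 0.331801.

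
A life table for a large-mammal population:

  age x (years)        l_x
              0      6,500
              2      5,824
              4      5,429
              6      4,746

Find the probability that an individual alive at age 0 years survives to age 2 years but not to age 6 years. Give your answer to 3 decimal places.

This is the probability of reaching 2 but not 6, conditional on being alive at 0: (l_2 − l_6) / l_0.
= (5,824 − 4,746) / 6,500 = 1,078 / 6,500 = 0.165846.

0.166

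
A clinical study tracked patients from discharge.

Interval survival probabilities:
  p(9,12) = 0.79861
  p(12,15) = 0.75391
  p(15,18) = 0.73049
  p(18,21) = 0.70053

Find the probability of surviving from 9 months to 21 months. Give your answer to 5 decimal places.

0.30810

P(survive 9→21) = 0.79861 × 0.75391 × 0.73049 × 0.70053.
= 0.308103.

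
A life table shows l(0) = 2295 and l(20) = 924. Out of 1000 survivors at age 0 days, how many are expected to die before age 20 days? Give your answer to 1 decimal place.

597.4

The relevant probability is 1 − 924/2295 = 0.597386.
Expected number = 1000 × 0.597386 = 597.4.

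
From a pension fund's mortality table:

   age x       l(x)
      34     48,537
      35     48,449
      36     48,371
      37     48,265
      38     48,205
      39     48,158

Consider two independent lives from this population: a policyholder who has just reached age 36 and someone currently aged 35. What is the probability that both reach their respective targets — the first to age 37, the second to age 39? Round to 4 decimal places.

0.9918

p₁ = l(37)/l(36) = 48,265/48,371 = 0.997809; p₂ = l(39)/l(35) = 48,158/48,449 = 0.993994.
P(both) = p₁ × p₂ = 0.997809 × 0.993994 = 0.991816.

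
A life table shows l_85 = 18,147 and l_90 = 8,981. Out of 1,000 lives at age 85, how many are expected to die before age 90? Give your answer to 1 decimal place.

The relevant probability is 1 − 8,981/18,147 = 0.505097.
Expected number = 1,000 × 0.505097 = 505.1.

505.1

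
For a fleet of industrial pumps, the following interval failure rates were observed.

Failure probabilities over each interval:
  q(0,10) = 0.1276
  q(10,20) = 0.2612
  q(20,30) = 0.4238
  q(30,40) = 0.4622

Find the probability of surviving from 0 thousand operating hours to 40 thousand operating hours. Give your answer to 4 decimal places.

0.1997

P(survive 0→40) = (1 − 0.1276) × (1 − 0.2612) × (1 − 0.4238) × (1 − 0.4622).
= 0.8724 × 0.7388 × 0.5762 × 0.5378 = 0.199727.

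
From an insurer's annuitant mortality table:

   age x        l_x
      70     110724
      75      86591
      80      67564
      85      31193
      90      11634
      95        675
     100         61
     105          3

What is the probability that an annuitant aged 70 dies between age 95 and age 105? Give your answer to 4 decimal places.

This is the probability of reaching 95 but not 105, conditional on being alive at 70: (l_95 − l_105) / l_70.
= (675 − 3) / 110724 = 672 / 110724 = 0.006069.

0.0061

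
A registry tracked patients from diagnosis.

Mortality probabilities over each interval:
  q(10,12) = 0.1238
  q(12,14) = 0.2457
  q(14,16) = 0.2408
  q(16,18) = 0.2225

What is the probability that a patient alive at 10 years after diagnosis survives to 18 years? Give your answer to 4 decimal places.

P(survive 10→18) = (1 − 0.1238) × (1 − 0.2457) × (1 − 0.2408) × (1 − 0.2225).
= 0.8762 × 0.7543 × 0.7592 × 0.7775 = 0.390125.

0.3901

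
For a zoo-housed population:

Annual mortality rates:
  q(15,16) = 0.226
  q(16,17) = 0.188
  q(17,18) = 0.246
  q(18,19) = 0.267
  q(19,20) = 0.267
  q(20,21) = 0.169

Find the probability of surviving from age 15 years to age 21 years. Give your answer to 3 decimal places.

0.212

The overall survival probability is (1 − 0.226) × (1 − 0.188) × (1 − 0.246) × (1 − 0.267) × (1 − 0.267) × (1 − 0.169).
= 0.774 × 0.812 × 0.754 × 0.733 × 0.733 × 0.831 = 0.211581.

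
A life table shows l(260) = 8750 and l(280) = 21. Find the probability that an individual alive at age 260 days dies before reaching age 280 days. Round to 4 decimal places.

0.9976

P(die before 280 | alive at 260) = 1 − l(280)/l(260) = 1 − 21/8750 = (8729)/8750 = 0.997600.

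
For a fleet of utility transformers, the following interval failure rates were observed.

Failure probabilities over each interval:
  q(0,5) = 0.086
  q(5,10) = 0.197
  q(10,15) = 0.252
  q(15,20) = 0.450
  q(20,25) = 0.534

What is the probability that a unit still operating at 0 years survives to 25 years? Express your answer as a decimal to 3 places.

The overall survival probability is (1 − 0.086) × (1 − 0.197) × (1 − 0.252) × (1 − 0.450) × (1 − 0.534).
= 0.914 × 0.803 × 0.748 × 0.550 × 0.466 = 0.140706.

0.141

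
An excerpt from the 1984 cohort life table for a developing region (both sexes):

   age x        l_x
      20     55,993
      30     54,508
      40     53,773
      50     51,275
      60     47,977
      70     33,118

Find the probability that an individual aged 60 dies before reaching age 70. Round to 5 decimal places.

P(die before 70 | alive at 60) = 1 − l_70/l_60 = 1 − 33,118/47,977 = (14,859)/47,977 = 0.309711.

0.30971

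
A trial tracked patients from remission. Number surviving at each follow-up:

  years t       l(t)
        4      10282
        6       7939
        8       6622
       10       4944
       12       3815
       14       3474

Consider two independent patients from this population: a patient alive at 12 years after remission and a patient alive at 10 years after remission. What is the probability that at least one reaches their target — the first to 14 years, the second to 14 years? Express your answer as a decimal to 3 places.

p₁ = l(14)/l(12) = 3474/3815 = 0.910616; p₂ = l(14)/l(10) = 3474/4944 = 0.702670.
P(at least one) = 1 − (1−p₁)(1−p₂) = 1 − 0.089384 × 0.297330 = 0.973423.

0.973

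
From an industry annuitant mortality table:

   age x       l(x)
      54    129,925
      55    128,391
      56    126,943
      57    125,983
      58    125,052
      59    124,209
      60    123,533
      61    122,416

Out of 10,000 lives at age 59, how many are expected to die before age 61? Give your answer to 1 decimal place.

144.4

The relevant probability is 1 − 122,416/124,209 = 0.014435.
Expected number = 10,000 × 0.014435 = 144.4.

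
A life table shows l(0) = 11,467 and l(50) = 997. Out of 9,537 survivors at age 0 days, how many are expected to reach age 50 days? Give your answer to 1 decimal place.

The relevant probability is 997/11,467 = 0.086945.
Expected number = 9,537 × 0.086945 = 829.2.

829.2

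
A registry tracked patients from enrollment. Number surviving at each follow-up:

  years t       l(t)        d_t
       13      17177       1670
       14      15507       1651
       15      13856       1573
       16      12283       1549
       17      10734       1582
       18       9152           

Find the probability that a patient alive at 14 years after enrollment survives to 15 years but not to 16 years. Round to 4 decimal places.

0.1014

This is the probability of reaching 15 but not 16, conditional on being alive at 14: (l(15) − l(16)) / l(14).
= (13856 − 12283) / 15507 = 1573 / 15507 = 0.101438.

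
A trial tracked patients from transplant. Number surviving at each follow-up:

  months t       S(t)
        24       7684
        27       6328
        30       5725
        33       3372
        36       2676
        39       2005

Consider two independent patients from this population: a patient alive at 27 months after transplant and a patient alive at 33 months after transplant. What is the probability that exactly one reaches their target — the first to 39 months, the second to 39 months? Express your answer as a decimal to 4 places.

0.5347

p₁ = S(39)/S(27) = 2005/6328 = 0.316846; p₂ = S(39)/S(33) = 2005/3372 = 0.594603.
P(exactly one) = p₁(1−p₂) + (1−p₁)p₂ = 0.128448 + 0.406205 = 0.534654.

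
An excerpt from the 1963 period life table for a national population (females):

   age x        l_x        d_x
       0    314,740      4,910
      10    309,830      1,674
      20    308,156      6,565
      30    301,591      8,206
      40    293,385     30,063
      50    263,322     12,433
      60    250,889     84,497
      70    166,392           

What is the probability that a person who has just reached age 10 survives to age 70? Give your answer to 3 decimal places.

0.537

The conditional survival probability is l_70/l_10 = 166,392/309,830 = 0.537043.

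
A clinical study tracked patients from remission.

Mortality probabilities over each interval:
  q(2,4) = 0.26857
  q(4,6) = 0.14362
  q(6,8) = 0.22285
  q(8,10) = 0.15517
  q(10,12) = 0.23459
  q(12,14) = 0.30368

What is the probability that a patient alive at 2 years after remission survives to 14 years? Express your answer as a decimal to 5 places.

0.21919

The overall survival probability is (1 − 0.26857) × (1 − 0.14362) × (1 − 0.22285) × (1 − 0.15517) × (1 − 0.23459) × (1 − 0.30368).
= 0.73143 × 0.85638 × 0.77715 × 0.84483 × 0.76541 × 0.69632 = 0.219188.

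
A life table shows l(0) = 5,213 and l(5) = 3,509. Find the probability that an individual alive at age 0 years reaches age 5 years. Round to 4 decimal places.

0.6731

The conditional survival probability is l(5)/l(0) = 3,509/5,213 = 0.673125.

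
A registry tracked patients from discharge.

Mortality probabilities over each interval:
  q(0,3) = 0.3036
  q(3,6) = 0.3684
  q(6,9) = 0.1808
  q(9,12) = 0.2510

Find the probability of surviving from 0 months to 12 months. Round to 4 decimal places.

0.2699

Chaining the interval survival probabilities: (1 − 0.3036) × (1 − 0.3684) × (1 − 0.1808) × (1 − 0.2510).
= 0.6964 × 0.6316 × 0.8192 × 0.7490 = 0.269881.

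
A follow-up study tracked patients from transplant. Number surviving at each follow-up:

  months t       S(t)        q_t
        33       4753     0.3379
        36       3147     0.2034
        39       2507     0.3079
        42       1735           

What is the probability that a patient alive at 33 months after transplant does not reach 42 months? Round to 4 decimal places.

0.6350

P(die before 42 | alive at 33) = 1 − S(42)/S(33) = 1 − 1735/4753 = (3018)/4753 = 0.634967.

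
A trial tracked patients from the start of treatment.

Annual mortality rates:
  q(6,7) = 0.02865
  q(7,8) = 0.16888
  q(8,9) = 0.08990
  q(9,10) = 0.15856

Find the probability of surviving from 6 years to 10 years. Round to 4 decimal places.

Survival from 6 to 10 is the product of surviving each interval: (1 − 0.02865) × (1 − 0.16888) × (1 − 0.08990) × (1 − 0.15856).
= 0.97135 × 0.83112 × 0.91010 × 0.84144 = 0.618232.

0.6182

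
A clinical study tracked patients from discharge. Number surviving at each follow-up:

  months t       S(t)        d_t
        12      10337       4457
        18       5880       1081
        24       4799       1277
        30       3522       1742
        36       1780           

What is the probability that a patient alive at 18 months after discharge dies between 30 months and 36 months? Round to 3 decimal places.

0.296

This is the probability of reaching 30 but not 36, conditional on being alive at 18: (S(30) − S(36)) / S(18).
= (3522 − 1780) / 5880 = 1742 / 5880 = 0.296259.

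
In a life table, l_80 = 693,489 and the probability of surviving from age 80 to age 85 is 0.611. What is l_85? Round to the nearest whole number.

423722

l_85 = l_80 × p = 693,489 × 0.611 = 423722.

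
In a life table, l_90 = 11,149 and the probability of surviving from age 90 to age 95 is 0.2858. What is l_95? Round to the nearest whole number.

3186

l_95 = l_90 × p = 11,149 × 0.2858 = 3186.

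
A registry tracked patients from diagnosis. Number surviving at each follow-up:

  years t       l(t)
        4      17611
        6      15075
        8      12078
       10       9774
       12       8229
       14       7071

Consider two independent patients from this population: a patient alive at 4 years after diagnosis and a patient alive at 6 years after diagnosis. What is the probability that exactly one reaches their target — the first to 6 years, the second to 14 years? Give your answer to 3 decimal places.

0.522

p₁ = l(6)/l(4) = 15075/17611 = 0.855999; p₂ = l(14)/l(6) = 7071/15075 = 0.469055.
P(exactly one) = p₁(1−p₂) + (1−p₁)p₂ = 0.454488 + 0.067544 = 0.522033.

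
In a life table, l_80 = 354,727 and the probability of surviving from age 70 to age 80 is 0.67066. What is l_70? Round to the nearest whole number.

528922

l_70 = l_80 / p = 354,727 / 0.67066 = 528922.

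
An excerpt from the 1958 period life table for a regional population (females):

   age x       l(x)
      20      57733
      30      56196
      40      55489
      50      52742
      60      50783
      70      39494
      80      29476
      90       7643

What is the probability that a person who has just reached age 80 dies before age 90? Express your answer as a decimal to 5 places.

0.74070

P(die before 90 | alive at 80) = 1 − l(90)/l(80) = 1 − 7643/29476 = (21833)/29476 = 0.740704.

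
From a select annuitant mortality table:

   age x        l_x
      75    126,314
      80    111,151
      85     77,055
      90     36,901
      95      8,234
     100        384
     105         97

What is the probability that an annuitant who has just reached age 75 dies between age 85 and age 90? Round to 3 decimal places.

0.318

We want 10|5q75 = (l_85 − l_90)/l_75.
This is the probability of reaching 85 but not 90, conditional on being alive at 75: (l_85 − l_90) / l_75.
= (77,055 − 36,901) / 126,314 = 40,154 / 126,314 = 0.317890.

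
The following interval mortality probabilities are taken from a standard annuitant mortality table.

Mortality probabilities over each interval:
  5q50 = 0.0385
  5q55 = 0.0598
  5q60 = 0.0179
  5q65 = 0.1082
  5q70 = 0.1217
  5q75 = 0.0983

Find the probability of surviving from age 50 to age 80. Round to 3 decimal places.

0.627

Chaining the interval survival probabilities: (1 − 0.0385) × (1 − 0.0598) × (1 − 0.0179) × (1 − 0.1082) × (1 − 0.1217) × (1 − 0.0983).
= 0.9615 × 0.9402 × 0.9821 × 0.8918 × 0.8783 × 0.9017 = 0.627043.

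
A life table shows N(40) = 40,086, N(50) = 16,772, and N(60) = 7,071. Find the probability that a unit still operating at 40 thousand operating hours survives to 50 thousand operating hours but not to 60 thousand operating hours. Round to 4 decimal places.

This is the probability of reaching 50 but not 60, conditional on being operational at 40: (N(50) − N(60)) / N(40).
= (16,772 − 7,071) / 40,086 = 9,701 / 40,086 = 0.242005.

0.2420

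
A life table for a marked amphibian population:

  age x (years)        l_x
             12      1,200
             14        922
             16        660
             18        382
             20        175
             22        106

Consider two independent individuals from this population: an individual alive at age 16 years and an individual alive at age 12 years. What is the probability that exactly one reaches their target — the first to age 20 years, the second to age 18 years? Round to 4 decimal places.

0.4147

p₁ = l_20/l_16 = 175/660 = 0.265152; p₂ = l_18/l_12 = 382/1,200 = 0.318333.
P(exactly one) = p₁(1−p₂) + (1−p₁)p₂ = 0.180745 + 0.233926 = 0.414672.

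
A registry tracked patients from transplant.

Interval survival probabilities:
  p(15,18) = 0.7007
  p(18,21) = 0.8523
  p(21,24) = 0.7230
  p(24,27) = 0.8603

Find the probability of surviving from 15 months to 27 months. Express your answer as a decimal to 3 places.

P(survive 15→27) = 0.7007 × 0.8523 × 0.7230 × 0.8603.
= 0.371461.

0.371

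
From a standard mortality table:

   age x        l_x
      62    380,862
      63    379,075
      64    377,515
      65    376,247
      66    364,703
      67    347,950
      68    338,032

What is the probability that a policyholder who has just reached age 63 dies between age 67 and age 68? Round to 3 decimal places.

We want 4|1q63 = (l_67 − l_68)/l_63.
This is the probability of reaching 67 but not 68, conditional on being alive at 63: (l_67 − l_68) / l_63.
= (347,950 − 338,032) / 379,075 = 9,918 / 379,075 = 0.026164.

0.026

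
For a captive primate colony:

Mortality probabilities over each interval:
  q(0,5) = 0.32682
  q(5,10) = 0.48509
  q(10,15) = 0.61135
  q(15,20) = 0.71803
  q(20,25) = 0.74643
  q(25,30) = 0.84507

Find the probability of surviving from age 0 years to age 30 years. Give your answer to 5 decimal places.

0.00149

The overall survival probability is (1 − 0.32682) × (1 − 0.48509) × (1 − 0.61135) × (1 − 0.71803) × (1 − 0.74643) × (1 − 0.84507).
= 0.67318 × 0.51491 × 0.38865 × 0.28197 × 0.25357 × 0.15493 = 0.001492.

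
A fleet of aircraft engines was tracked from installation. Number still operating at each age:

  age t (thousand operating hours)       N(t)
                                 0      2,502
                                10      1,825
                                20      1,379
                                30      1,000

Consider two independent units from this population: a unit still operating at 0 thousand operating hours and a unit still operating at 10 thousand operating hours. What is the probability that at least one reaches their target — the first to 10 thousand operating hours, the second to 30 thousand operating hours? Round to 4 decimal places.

p₁ = N(10)/N(0) = 1,825/2,502 = 0.729416; p₂ = N(30)/N(10) = 1,000/1,825 = 0.547945.
P(at least one) = 1 − (1−p₁)(1−p₂) = 1 − 0.270584 × 0.452055 = 0.877681.

0.8777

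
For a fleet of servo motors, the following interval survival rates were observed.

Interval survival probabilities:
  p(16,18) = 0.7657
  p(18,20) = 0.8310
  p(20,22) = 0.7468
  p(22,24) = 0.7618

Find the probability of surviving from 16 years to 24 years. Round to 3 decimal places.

Chaining the interval survival probabilities: 0.7657 × 0.8310 × 0.7468 × 0.7618.
= 0.361997.

0.362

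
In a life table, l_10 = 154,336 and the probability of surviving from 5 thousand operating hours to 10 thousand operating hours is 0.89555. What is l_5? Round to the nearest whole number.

172337

l_5 = l_10 / p = 154,336 / 0.89555 = 172337.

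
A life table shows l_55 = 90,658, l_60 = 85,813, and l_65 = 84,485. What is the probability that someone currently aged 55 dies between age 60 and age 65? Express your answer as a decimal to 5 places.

0.01465

We want 5|5q55 = (l_60 − l_65)/l_55.
This is the probability of reaching 60 but not 65, conditional on being alive at 55: (l_60 − l_65) / l_55.
= (85,813 − 84,485) / 90,658 = 1,328 / 90,658 = 0.014648.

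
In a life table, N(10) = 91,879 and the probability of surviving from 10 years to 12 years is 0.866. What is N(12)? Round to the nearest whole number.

79567

N(12) = N(10) × p = 91,879 × 0.866 = 79567.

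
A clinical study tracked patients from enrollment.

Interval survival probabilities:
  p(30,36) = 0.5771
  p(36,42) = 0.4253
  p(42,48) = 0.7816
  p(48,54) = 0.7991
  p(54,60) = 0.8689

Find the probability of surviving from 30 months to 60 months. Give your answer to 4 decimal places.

0.1332

P(survive 30→60) = 0.5771 × 0.4253 × 0.7816 × 0.7991 × 0.8689.
= 0.133199.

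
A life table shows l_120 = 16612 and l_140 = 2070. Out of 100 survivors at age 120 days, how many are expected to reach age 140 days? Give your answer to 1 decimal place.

The relevant probability is 2070/16612 = 0.124609.
Expected number = 100 × 0.124609 = 12.5.

12.5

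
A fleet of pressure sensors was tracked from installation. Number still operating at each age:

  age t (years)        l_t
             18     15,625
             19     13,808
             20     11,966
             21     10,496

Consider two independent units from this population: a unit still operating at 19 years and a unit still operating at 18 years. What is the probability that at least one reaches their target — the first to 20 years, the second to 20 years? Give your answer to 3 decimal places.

0.969

p₁ = l_20/l_19 = 11,966/13,808 = 0.866599; p₂ = l_20/l_18 = 11,966/15,625 = 0.765824.
P(at least one) = 1 − (1−p₁)(1−p₂) = 1 − 0.133401 × 0.234176 = 0.968761.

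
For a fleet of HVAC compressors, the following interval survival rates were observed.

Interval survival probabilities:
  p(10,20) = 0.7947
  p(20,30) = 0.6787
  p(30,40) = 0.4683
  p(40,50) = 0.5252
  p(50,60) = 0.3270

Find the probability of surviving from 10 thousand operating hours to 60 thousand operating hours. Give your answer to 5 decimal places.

0.04338

Survival from 10 to 60 is the product of surviving each interval: 0.7947 × 0.6787 × 0.4683 × 0.5252 × 0.3270.
= 0.043379.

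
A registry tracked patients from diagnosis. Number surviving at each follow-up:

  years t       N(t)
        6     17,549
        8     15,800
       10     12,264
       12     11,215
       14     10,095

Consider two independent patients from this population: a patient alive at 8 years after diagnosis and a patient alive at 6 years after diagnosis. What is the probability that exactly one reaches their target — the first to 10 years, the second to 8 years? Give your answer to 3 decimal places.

0.279

p₁ = N(10)/N(8) = 12,264/15,800 = 0.776203; p₂ = N(8)/N(6) = 15,800/17,549 = 0.900336.
P(exactly one) = p₁(1−p₂) + (1−p₁)p₂ = 0.077359 + 0.201492 = 0.278852.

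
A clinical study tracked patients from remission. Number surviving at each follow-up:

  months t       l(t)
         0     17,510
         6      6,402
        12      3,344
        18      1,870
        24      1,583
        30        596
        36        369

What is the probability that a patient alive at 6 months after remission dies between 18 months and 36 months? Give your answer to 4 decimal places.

This is the probability of reaching 18 but not 36, conditional on being alive at 6: (l(18) − l(36)) / l(6).
= (1,870 − 369) / 6,402 = 1,501 / 6,402 = 0.234458.

0.2345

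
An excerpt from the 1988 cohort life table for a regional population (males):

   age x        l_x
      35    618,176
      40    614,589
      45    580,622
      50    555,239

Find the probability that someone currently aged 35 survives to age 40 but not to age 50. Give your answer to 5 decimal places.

We want 5|10q35 = (l_40 − l_50)/l_35.
This is the probability of reaching 40 but not 50, conditional on being alive at 35: (l_40 − l_50) / l_35.
= (614,589 − 555,239) / 618,176 = 59,350 / 618,176 = 0.096008.

0.09601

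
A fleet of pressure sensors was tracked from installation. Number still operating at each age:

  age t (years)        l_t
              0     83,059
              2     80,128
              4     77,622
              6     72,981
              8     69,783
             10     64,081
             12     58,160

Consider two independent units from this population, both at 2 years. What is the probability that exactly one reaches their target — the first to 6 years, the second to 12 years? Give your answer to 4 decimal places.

p₁ = l_6/l_2 = 72,981/80,128 = 0.910805; p₂ = l_12/l_2 = 58,160/80,128 = 0.725839.
P(exactly one) = p₁(1−p₂) + (1−p₁)p₂ = 0.249707 + 0.064741 = 0.314448.

0.3144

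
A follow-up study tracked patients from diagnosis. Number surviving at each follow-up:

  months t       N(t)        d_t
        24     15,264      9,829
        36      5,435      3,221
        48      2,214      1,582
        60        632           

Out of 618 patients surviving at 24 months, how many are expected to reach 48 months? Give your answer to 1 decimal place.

The relevant probability is 2,214/15,264 = 0.145047.
Expected number = 618 × 0.145047 = 89.6.

89.6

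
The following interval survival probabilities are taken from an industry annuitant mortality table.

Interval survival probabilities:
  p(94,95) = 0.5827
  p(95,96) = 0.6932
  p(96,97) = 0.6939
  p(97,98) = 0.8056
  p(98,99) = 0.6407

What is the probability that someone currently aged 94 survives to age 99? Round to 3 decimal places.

0.145

The overall survival probability is 0.5827 × 0.6932 × 0.6939 × 0.8056 × 0.6407.
= 0.144669.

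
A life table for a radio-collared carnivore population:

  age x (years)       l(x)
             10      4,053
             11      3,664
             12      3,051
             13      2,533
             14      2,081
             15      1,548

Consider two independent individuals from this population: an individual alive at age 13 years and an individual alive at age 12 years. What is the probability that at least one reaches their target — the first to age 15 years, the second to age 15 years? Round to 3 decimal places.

p₁ = l(15)/l(13) = 1,548/2,533 = 0.611133; p₂ = l(15)/l(12) = 1,548/3,051 = 0.507375.
P(at least one) = 1 − (1−p₁)(1−p₂) = 1 − 0.388867 × 0.492625 = 0.808434.

0.808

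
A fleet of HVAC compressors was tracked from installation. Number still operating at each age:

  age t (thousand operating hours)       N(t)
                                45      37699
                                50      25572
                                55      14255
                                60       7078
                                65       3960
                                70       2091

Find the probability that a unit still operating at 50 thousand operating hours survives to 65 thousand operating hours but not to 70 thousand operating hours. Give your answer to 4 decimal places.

0.0731

This is the probability of reaching 65 but not 70, conditional on being operational at 50: (N(65) − N(70)) / N(50).
= (3960 − 2091) / 25572 = 1869 / 25572 = 0.073088.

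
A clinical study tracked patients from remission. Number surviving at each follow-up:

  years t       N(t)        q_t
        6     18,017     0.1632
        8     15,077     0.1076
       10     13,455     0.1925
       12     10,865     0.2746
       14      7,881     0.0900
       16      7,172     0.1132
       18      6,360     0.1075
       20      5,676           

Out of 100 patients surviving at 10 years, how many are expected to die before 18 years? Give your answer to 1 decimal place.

52.7

The relevant probability is 1 − 6,360/13,455 = 0.527313.
Expected number = 100 × 0.527313 = 52.7.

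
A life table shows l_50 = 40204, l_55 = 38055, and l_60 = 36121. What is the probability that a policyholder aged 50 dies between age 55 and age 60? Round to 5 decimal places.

This is the probability of reaching 55 but not 60, conditional on being alive at 50: (l_55 − l_60) / l_50.
= (38055 − 36121) / 40204 = 1934 / 40204 = 0.048105.

0.04810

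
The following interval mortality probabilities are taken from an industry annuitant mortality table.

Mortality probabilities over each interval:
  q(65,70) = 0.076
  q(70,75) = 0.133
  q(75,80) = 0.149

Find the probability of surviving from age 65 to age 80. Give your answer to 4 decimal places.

Survival from 65 to 80 is the product of surviving each interval: (1 − 0.076) × (1 − 0.133) × (1 − 0.149).
= 0.924 × 0.867 × 0.851 = 0.681743.

0.6817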